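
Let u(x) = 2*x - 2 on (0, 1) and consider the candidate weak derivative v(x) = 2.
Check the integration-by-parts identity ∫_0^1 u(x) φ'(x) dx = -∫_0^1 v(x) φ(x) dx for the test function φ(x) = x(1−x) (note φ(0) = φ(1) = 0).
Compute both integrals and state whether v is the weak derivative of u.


LHS = -1/3, RHS = -1/3. Yes, v = u' weakly.

u(x) = 2*x - 2, classical derivative u'(x) = 2.
φ(x) = x(1−x), so φ'(x) = 1 - 2*x.
Note φ(0) = φ(1) = 0, so the boundary term u·φ vanishes.
LHS = ∫_0^1 u(x) φ'(x) dx = ∫_0^1 (-4*x^2 + 6*x - 2) dx. Term by term:
  ∫_0^1 -4*x^2 dx = -4/3;  ∫_0^1 6*x dx = 3;  ∫_0^1 -2 dx = -2.
Sum: -4/3 + 3 − 2 = -1/3.
So LHS = -1/3.
∫_0^1 v(x) φ(x) dx = ∫_0^1 (-2*x^2 + 2*x) dx. Term by term:
  ∫_0^1 -2*x^2 dx = -2/3;  ∫_0^1 2*x dx = 1.
Sum: -2/3 + 1 = 1/3.
So RHS = -∫_0^1 v(x) φ(x) dx = -1/3.
LHS = RHS, so the identity holds for this test φ.
Moreover u is smooth here and v(x) = u'(x) = 2 pointwise, so the identity holds for every test function. Hence v is the weak derivative of u.


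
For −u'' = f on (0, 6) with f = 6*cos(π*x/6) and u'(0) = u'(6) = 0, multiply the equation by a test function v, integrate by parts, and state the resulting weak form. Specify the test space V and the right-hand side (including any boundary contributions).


V = H^1(0, 6) (no boundary constraint on v; u is determined up to an additive constant); weak form: ∫_0^6 u'v' dx = ∫_0^6 (6*cos(π*x/6)) v dx for all v ∈ V.

Multiply both sides by a test function v and integrate from 0 to 6:
  ∫_0^6 −u''(x) v(x) dx = ∫_0^6 f(x) v(x) dx.
Integrate the LHS by parts once:
  ∫_0^6 −u'' v dx = −[u'(x) v(x)]_0^6 + ∫_0^6 u'(x) v'(x) dx.
Thus ∫_0^6 u'(x) v'(x) dx = ∫_0^6 f(x) v(x) dx + [u'(x) v(x)]_0^6.
Choose V so that boundary terms are either known or forced to vanish.
u has homogeneous Neumann: u'(0) = u'(6) = 0. So [u' v]_0^6 = 0·v(6) − 0·v(0) = 0 for any v; take V = H^1(0, 6).
Weak formulation: find u (satisfying any essential BC) such that ∫_0^6 u'(x) v'(x) dx = ∫_0^6 f v dx for all v ∈ V (homogeneous Neumann, so boundary terms vanish).
Substituting f(x) = 6*cos(π*x/6), the right-hand side is ∫_0^6 (6*cos(π*x/6)) v dx.
Compatibility check (pure Neumann): taking v ≡ 1 ∈ V gives 0 = ∫_0^6 f dx + (0) − (0), i.e. ∫_0^6 f dx must equal u'(0) − u'(6) = 0. Indeed ∫_0^6 (6*cos(π*x/6)) dx = 0, so the data are compatible. The solution is then unique only up to an additive constant (fix it e.g. by requiring ∫_0^6 u dx = 0).


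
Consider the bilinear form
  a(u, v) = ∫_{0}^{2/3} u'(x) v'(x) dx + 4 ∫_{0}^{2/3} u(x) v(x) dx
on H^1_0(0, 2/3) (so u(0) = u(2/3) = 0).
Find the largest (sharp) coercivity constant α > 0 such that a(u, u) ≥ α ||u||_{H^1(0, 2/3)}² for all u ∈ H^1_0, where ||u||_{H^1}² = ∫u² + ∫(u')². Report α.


α = 1

Coercivity of a(·,·) on H^1_0(0, 2/3) means a(u, u) ≥ α ||u||_{H^1}² for every u ∈ H^1_0.
The interval has length L = 2/3, and Poincaré/coercivity depend only on L. Here a(u, u) = ∫(u')² + (4)·∫u².
Here c = 4 ≥ 1, so a(u,u) = ∫(u')² + c∫u² ≥ ∫(u')² + ∫u² = ||u||_{H^1}², i.e. α = 1 works. No larger α is possible: a(u,u) ≥ α||u||_{H^1}² means (1−α)∫(u')² ≥ (α−c)∫u², and for the modes u_n = sin(nπ(x−x₀)/L) (x₀ the left endpoint) one has ∫u_n²/∫(u_n')² = (L/(nπ))² → 0, so a(u_n,u_n)/||u_n||_{H^1}² → 1. Hence the optimal constant is α = 1.
Therefore α = 1.


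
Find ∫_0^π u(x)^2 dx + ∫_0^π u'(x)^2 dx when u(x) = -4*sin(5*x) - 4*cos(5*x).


||u||_{H^1(0,π)}^2 = 416*π

u'(x) = 20*sin(5*x) - 20*cos(5*x).
Expand u² and (u')² and integrate term by term on (0, π), using: for integers n ≥ 1, ∫_0^π sin²(nx) dx = ∫_0^π cos²(nx) dx = π/2; for n ≠ n', ∫_0^π sin(nx)sin(n'x) dx = ∫_0^π cos(nx)cos(n'x) dx = 0; and by product-to-sum, ∫_0^π sin(nx)cos(n'x) dx = ½∫_0^π [sin((n+n')x) + sin((n−n')x)] dx, which is 0 when n+n' is even and 2n/(n²−n'²) when n+n' is odd (it need not vanish on (0, π)).
  u² squared terms: (-4)²·∫cos(5x)² dx = 16·π/2 = 8*π;  (-4)²·∫sin(5x)² dx = 16·π/2 = 8*π.
  u² cross terms: 2·(-4)·(-4)·∫cos(5x)·sin(5x) dx = 32·(0) = 0.
  So ∫_0^π u² dx = 8*π + 8*π + 0 = 16*π.
  (u')² squared terms: (-20)²·∫cos(5x)² dx = 400·π/2 = 200*π;  (20)²·∫sin(5x)² dx = 400·π/2 = 200*π.
  (u')² cross terms: 2·(-20)·(20)·∫cos(5x)·sin(5x) dx = -800·(0) = 0.
  So ∫_0^π (u')² dx = 200*π + 200*π + 0 = 400*π.
||u||_{H^1}^2 = (16*π) + (400*π) = 416*π.


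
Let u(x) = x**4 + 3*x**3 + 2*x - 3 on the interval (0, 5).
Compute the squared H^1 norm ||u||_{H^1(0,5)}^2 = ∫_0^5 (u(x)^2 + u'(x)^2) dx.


||u||_{H^1}^2 = 262725455/252

The H^1 norm (squared) on an interval (0, L) is
  ||u||_{H^1}^2 = ∫_0^L u(x)^2 dx + ∫_0^L u'(x)^2 dx.
Compute u'(x) = 4*x**3 + 9*x**2 + 2.
Then u(x)^2 = x**8 + 6*x**7 + 9*x**6 + 4*x**5 + 6*x**4 - 18*x**3 + 4*x**2 - 12*x + 9 and u'(x)^2 = 16*x**6 + 72*x**5 + 81*x**4 + 16*x**3 + 36*x**2 + 4.
Integrate each monomial from 0 to 5 using ∫_0^5 c·x^n dx = c·5^(n+1)/(n+1):
  ∫_0^5 u(x)^2 dx = ∫_0^5 (x^8 + 6*x^7 + 9*x^6 + 4*x^5 + 6*x^4 - 18*x^3 + 4*x^2 - 12*x + 9) dx. Term by term:
    ∫_0^5 x^8 dx = 1953125/9;  ∫_0^5 6*x^7 dx = 1171875/4;  ∫_0^5 9*x^6 dx = 703125/7;
    ∫_0^5 4*x^5 dx = 31250/3;  ∫_0^5 6*x^4 dx = 3750;  ∫_0^5 -18*x^3 dx = -5625/2;
    ∫_0^5 4*x^2 dx = 500/3;  ∫_0^5 -12*x dx = -150;  ∫_0^5 9 dx = 45.
  Sum: 1953125/9 + 1171875/4 + 703125/7 + 31250/3 + 3750 − 5625/2 + 500/3 − 150 + 45 = 156704915/252.
  ∫_0^5 u'(x)^2 dx = ∫_0^5 (16*x^6 + 72*x^5 + 81*x^4 + 16*x^3 + 36*x^2 + 4) dx. Term by term:
    ∫_0^5 16*x^6 dx = 1250000/7;  ∫_0^5 72*x^5 dx = 187500;  ∫_0^5 81*x^4 dx = 50625;
    ∫_0^5 16*x^3 dx = 2500;  ∫_0^5 36*x^2 dx = 1500;  ∫_0^5 4 dx = 20.
  Sum: 1250000/7 + 187500 + 50625 + 2500 + 1500 + 20 = 2945015/7.
Adding: ||u||_{H^1}^2 = 156704915/252 + 2945015/7 = 262725455/252.


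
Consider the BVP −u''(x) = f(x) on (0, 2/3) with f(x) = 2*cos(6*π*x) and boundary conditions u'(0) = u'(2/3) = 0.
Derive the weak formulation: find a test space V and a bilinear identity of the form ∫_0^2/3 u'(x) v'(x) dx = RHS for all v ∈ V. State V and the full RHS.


V = H^1(0, 2/3) (no boundary constraint on v; u is determined up to an additive constant); weak form: ∫_0^2/3 u'v' dx = ∫_0^2/3 (2*cos(6*π*x)) v dx for all v ∈ V.

Multiply both sides by a test function v and integrate from 0 to 2/3:
  ∫_0^2/3 −u''(x) v(x) dx = ∫_0^2/3 f(x) v(x) dx.
Integrate the LHS by parts once:
  ∫_0^2/3 −u'' v dx = −[u'(x) v(x)]_0^2/3 + ∫_0^2/3 u'(x) v'(x) dx.
Thus ∫_0^2/3 u'(x) v'(x) dx = ∫_0^2/3 f(x) v(x) dx + [u'(x) v(x)]_0^2/3.
Choose V so that boundary terms are either known or forced to vanish.
u has homogeneous Neumann: u'(0) = u'(2/3) = 0. So [u' v]_0^2/3 = 0·v(2/3) − 0·v(0) = 0 for any v; take V = H^1(0, 2/3).
Weak formulation: find u (satisfying any essential BC) such that ∫_0^2/3 u'(x) v'(x) dx = ∫_0^2/3 f v dx for all v ∈ V (homogeneous Neumann, so boundary terms vanish).
Substituting f(x) = 2*cos(6*π*x), the right-hand side is ∫_0^2/3 (2*cos(6*π*x)) v dx.
Compatibility check (pure Neumann): taking v ≡ 1 ∈ V gives 0 = ∫_0^2/3 f dx + (0) − (0), i.e. ∫_0^2/3 f dx must equal u'(0) − u'(2/3) = 0. Indeed ∫_0^2/3 (2*cos(6*π*x)) dx = 0, so the data are compatible. The solution is then unique only up to an additive constant (fix it e.g. by requiring ∫_0^2/3 u dx = 0).


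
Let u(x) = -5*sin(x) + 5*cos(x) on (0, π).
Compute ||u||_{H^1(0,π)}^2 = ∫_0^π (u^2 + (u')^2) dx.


||u||_{H^1(0,π)}^2 = 50*π

u'(x) = -5*sin(x) - 5*cos(x).
Expand u² and (u')² and integrate term by term on (0, π), using: for integers n ≥ 1, ∫_0^π sin²(nx) dx = ∫_0^π cos²(nx) dx = π/2; for n ≠ n', ∫_0^π sin(nx)sin(n'x) dx = ∫_0^π cos(nx)cos(n'x) dx = 0; and by product-to-sum, ∫_0^π sin(nx)cos(n'x) dx = ½∫_0^π [sin((n+n')x) + sin((n−n')x)] dx, which is 0 when n+n' is even and 2n/(n²−n'²) when n+n' is odd (it need not vanish on (0, π)).
  u² squared terms: (-5)²·∫sin(x)² dx = 25·π/2 = 25*π/2;  (5)²·∫cos(x)² dx = 25·π/2 = 25*π/2.
  u² cross terms: 2·(-5)·(5)·∫sin(x)·cos(x) dx = -50·(0) = 0.
  So ∫_0^π u² dx = 25*π/2 + 25*π/2 + 0 = 25*π.
  (u')² squared terms: (-5)²·∫cos(x)² dx = 25·π/2 = 25*π/2;  (-5)²·∫sin(x)² dx = 25·π/2 = 25*π/2.
  (u')² cross terms: 2·(-5)·(-5)·∫cos(x)·sin(x) dx = 50·(0) = 0.
  So ∫_0^π (u')² dx = 25*π/2 + 25*π/2 + 0 = 25*π.
||u||_{H^1}^2 = (25*π) + (25*π) = 50*π.


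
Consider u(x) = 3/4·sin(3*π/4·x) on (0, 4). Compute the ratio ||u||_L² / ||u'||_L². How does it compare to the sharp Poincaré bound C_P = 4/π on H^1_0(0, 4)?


||u||_L² / ||u'||_L² = 4/(3*π) < C_P = 4/π.

u(x) = 3/4·sin(3*π/4·x), so u'(x) = 9*π*cos(3*π*x/4)/16.
Writing u(x) = A·sin(kπx/L) with A = 3/4 and k = 3, use ∫_0^L sin²(kπx/L) dx = L/2 and ∫_0^L cos²(kπx/L) dx = L/2.
u² = 9/16·sin²(3*π/4·x) and (u')² = 81*π^2/256·cos²(3*π/4·x), and each of sin², cos² integrates to L/2 = 2 over (0, 4).
∫_0^4 u² dx = 9/8, so ||u||_L² = 3*sqrt(2)/4.
∫_0^4 (u')² dx = 81*π^2/128, so ||u'||_L² = 9*sqrt(2)*π/16.
Ratio ||u||_L² / ||u'||_L² = 4/(3*π).
Sharp Poincaré constant on H^1_0(0, 4) is C_P = L/π = 4/π, achieved by sin(π/4·x).
This is the k = 3 harmonic; the ratio L/(kπ) is strictly less than C_P = L/π, consistent with the sharp inequality ||u||_L² ≤ C_P ||u'||_L².


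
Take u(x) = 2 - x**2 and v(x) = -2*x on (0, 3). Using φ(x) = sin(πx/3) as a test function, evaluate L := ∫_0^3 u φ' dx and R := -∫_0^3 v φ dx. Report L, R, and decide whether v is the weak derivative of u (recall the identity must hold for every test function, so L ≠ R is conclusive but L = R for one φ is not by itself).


LHS = 18/π, RHS = 18/π. Yes, v = u' weakly.

u(x) = 2 - x**2, classical derivative u'(x) = -2*x.
φ(x) = sin(πx/3), so φ'(x) = π*cos(π*x/3)/3.
Note φ(0) = φ(3) = 0, so the boundary term u·φ vanishes.
LHS = ∫_0^3 u(x) φ'(x) dx = ∫_0^3 (-π*x^2*cos(π*x/3)/3 + 2*π*cos(π*x/3)/3) dx. Term by term:
  ∫_0^3 2*π*cos(π*x/3)/3 dx = 0;  ∫_0^3 -π*x^2*cos(π*x/3)/3 dx = 18/π.
Sum: 0 + 18/π = 18/π.
So LHS = 18/π.
∫_0^3 v(x) φ(x) dx = ∫_0^3 (-2*x*sin(π*x/3)) dx. Term by term:
  ∫_0^3 -2*x*sin(π*x/3) dx = -18/π.
So RHS = -∫_0^3 v(x) φ(x) dx = 18/π.
LHS = RHS, so the identity holds for this test φ.
Moreover u is smooth here and v(x) = u'(x) = -2*x pointwise, so the identity holds for every test function. Hence v is the weak derivative of u.


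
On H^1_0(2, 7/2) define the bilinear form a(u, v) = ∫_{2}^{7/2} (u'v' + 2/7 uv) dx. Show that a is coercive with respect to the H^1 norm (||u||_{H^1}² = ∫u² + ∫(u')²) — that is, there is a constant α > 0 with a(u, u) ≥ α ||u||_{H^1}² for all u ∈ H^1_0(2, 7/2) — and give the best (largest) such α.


α = 2*(9 + 14*π^2)/(7*(9 + 4*π^2))

Coercivity of a(·,·) on H^1_0(2, 7/2) means a(u, u) ≥ α ||u||_{H^1}² for every u ∈ H^1_0.
The interval has length L = 3/2, and Poincaré/coercivity depend only on L. Here a(u, u) = ∫(u')² + (2/7)·∫u².
Here 0 < c = 2/7 < 1. The condition a(u,u) ≥ α||u||_{H^1}² reads (1−α)∫(u')² ≥ (α−c)∫u². Any admissible α is ≤ 1 (rapidly oscillating u have ∫u²/∫(u')² → 0), and α = 1 would force 0 ≥ (1−c)∫u², impossible since c < 1; so 1−α > 0. By the sharp Poincaré inequality on H^1_0 of an interval of length L, ∫(u')² ≥ (π/L)²∫u² with equality for the first sine mode sin(π(x−x₀)/L) (x₀ the left endpoint), so the inequality holds for all u iff (1−α)(π/L)² ≥ α − c, i.e. α ≤ ((π/L)² + c)/((π/L)² + 1) = (1 + c(L/π)²)/(1 + (L/π)²). With (π/L)² = 4*π^2/9 and c = 2/7, the largest admissible constant is α = ((π/L)² + c)/((π/L)² + 1).
Simplifying, α = 2*(9 + 14*π^2)/(7*(9 + 4*π^2)).


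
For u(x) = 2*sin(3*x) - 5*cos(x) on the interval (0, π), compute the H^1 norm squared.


||u||_{H^1(0,π)}^2 = 45*π

u'(x) = 5*sin(x) + 6*cos(3*x).
Expand u² and (u')² and integrate term by term on (0, π), using: for integers n ≥ 1, ∫_0^π sin²(nx) dx = ∫_0^π cos²(nx) dx = π/2; for n ≠ n', ∫_0^π sin(nx)sin(n'x) dx = ∫_0^π cos(nx)cos(n'x) dx = 0; and by product-to-sum, ∫_0^π sin(nx)cos(n'x) dx = ½∫_0^π [sin((n+n')x) + sin((n−n')x)] dx, which is 0 when n+n' is even and 2n/(n²−n'²) when n+n' is odd (it need not vanish on (0, π)).
  u² squared terms: (-5)²·∫cos(x)² dx = 25·π/2 = 25*π/2;  (2)²·∫sin(3x)² dx = 4·π/2 = 2*π.
  u² cross terms: 2·(-5)·(2)·∫cos(x)·sin(3x) dx = -20·(0) = 0.
  So ∫_0^π u² dx = 25*π/2 + 2*π + 0 = 29*π/2.
  (u')² squared terms: (5)²·∫sin(x)² dx = 25·π/2 = 25*π/2;  (6)²·∫cos(3x)² dx = 36·π/2 = 18*π.
  (u')² cross terms: 2·(5)·(6)·∫sin(x)·cos(3x) dx = 60·(0) = 0.
  So ∫_0^π (u')² dx = 25*π/2 + 18*π + 0 = 61*π/2.
||u||_{H^1}^2 = (29*π/2) + (61*π/2) = 45*π.


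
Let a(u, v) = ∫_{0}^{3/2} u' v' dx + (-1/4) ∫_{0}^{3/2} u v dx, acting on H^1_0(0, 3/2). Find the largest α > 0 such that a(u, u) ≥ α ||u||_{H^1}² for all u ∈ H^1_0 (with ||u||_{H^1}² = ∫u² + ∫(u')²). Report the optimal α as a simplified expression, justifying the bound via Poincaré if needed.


α = (-9 + 16*π^2)/(4*(9 + 4*π^2))

Coercivity of a(·,·) on H^1_0(0, 3/2) means a(u, u) ≥ α ||u||_{H^1}² for every u ∈ H^1_0.
The interval has length L = 3/2, and Poincaré/coercivity depend only on L. Here a(u, u) = ∫(u')² + (-1/4)·∫u².
Here c = -1/4 < 0 with |c| < (π/L)² = 4*π^2/9, so coercivity still holds. The condition a(u,u) ≥ α||u||_{H^1}² reads (1−α)∫(u')² ≥ (α−c)∫u². Any admissible α is ≤ 1 (rapidly oscillating u have ∫u²/∫(u')² → 0), and α = 1 would force 0 ≥ (1−c)∫u², impossible since c < 1; so 1−α > 0. By the sharp Poincaré inequality on H^1_0 of an interval of length L, ∫(u')² ≥ (π/L)²∫u² with equality for the first sine mode sin(π(x−x₀)/L) (x₀ the left endpoint), so the inequality holds for all u iff (1−α)(π/L)² ≥ α − c, i.e. α ≤ ((π/L)² + c)/((π/L)² + 1) = (1 + c(L/π)²)/(1 + (L/π)²). (Direct route, valid since c ≤ 0: Poincaré gives c∫u² ≥ c(L/π)²∫(u')², so a(u,u) ≥ (1 + c(L/π)²)∫(u')², while ||u||_{H^1}² ≤ (1 + (L/π)²)∫(u')²; dividing yields the same α.) With (π/L)² = 4*π^2/9 and c = -1/4, the largest admissible constant is α = ((π/L)² + c)/((π/L)² + 1).
Simplifying, α = (-9 + 16*π^2)/(4*(9 + 4*π^2)).


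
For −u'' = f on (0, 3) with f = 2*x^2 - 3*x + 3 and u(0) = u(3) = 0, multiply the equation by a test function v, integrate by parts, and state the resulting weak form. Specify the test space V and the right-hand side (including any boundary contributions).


V = H^1_0(0, 3) (so v(0) = v(3) = 0); weak form: ∫_0^3 u'v' dx = ∫_0^3 (2*x^2 - 3*x + 3) v dx for all v ∈ V.

Multiply both sides by a test function v and integrate from 0 to 3:
  ∫_0^3 −u''(x) v(x) dx = ∫_0^3 f(x) v(x) dx.
Integrate the LHS by parts once:
  ∫_0^3 −u'' v dx = −[u'(x) v(x)]_0^3 + ∫_0^3 u'(x) v'(x) dx.
Thus ∫_0^3 u'(x) v'(x) dx = ∫_0^3 f(x) v(x) dx + [u'(x) v(x)]_0^3.
Choose V so that boundary terms are either known or forced to vanish.
u is Dirichlet: u(0) = u(3) = 0. Let V = H^1_0(0, 3); then v(0) = v(3) = 0, and [u' v]_0^3 = 0.
Weak formulation: find u (satisfying any essential BC) such that ∫_0^3 u'(x) v'(x) dx = ∫_0^3 f v dx for all v ∈ V.
Substituting f(x) = 2*x^2 - 3*x + 3, the right-hand side is ∫_0^3 (2*x^2 - 3*x + 3) v dx.


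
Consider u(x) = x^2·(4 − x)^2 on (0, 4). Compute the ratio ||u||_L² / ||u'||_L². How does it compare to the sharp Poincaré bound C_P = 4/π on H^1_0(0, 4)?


||u||_L² / ||u'||_L² = 2*sqrt(3)/3 < C_P = 4/π.

u(x) = x^2·(4 − x)^2, so u'(x) = 4*x*(x - 4)*(x - 2).
u(x) = x^2·(4 − x)^2 vanishes at x = 0 and x = 4, so u ∈ H^1_0(0, 4). Differentiate via the product rule and integrate the resulting polynomials term by term.
  ∫_0^4 u² dx = ∫_0^4 (x^8 - 16*x^7 + 96*x^6 - 256*x^5 + 256*x^4) dx. Term by term:
    ∫_0^4 x^8 dx = 262144/9;  ∫_0^4 -16*x^7 dx = -131072;  ∫_0^4 96*x^6 dx = 1572864/7;
    ∫_0^4 -256*x^5 dx = -524288/3;  ∫_0^4 256*x^4 dx = 262144/5.
  Sum: 262144/9 − 131072 + 1572864/7 − 524288/3 + 262144/5 = 131072/315.
  ∫_0^4 (u')² dx = ∫_0^4 (16*x^6 - 192*x^5 + 832*x^4 - 1536*x^3 + 1024*x^2) dx. Term by term:
    ∫_0^4 16*x^6 dx = 262144/7;  ∫_0^4 -192*x^5 dx = -131072;  ∫_0^4 832*x^4 dx = 851968/5;
    ∫_0^4 -1536*x^3 dx = -98304;  ∫_0^4 1024*x^2 dx = 65536/3.
  Sum: 262144/7 − 131072 + 851968/5 − 98304 + 65536/3 = 32768/105.
∫_0^4 u² dx = 131072/315, so ||u||_L² = 256*sqrt(70)/105.
∫_0^4 (u')² dx = 32768/105, so ||u'||_L² = 128*sqrt(210)/105.
Ratio ||u||_L² / ||u'||_L² = 2*sqrt(3)/3.
Sharp Poincaré constant on H^1_0(0, 4) is C_P = L/π = 4/π, achieved by sin(π/4·x).
A polynomial bump cannot attain the sharp Poincaré constant (only the first sine eigenfunction does), so the ratio is strictly less than C_P, consistent with ||u||_L² ≤ C_P ||u'||_L².


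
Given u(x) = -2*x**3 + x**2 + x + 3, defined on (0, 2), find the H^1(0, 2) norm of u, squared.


||u||_{H^1}^2 = 15016/105

The H^1 norm (squared) on an interval (0, L) is
  ||u||_{H^1}^2 = ∫_0^L u(x)^2 dx + ∫_0^L u'(x)^2 dx.
Compute u'(x) = -6*x**2 + 2*x + 1.
Then u(x)^2 = 4*x**6 - 4*x**5 - 3*x**4 - 10*x**3 + 7*x**2 + 6*x + 9 and u'(x)^2 = 36*x**4 - 24*x**3 - 8*x**2 + 4*x + 1.
Integrate each monomial from 0 to 2 using ∫_0^2 c·x^n dx = c·2^(n+1)/(n+1):
  ∫_0^2 u(x)^2 dx = ∫_0^2 (4*x^6 - 4*x^5 - 3*x^4 - 10*x^3 + 7*x^2 + 6*x + 9) dx. Term by term:
    ∫_0^2 4*x^6 dx = 512/7;  ∫_0^2 -4*x^5 dx = -128/3;  ∫_0^2 -3*x^4 dx = -96/5;
    ∫_0^2 -10*x^3 dx = -40;  ∫_0^2 7*x^2 dx = 56/3;  ∫_0^2 6*x dx = 12;
    ∫_0^2 9 dx = 18.
  Sum: 512/7 − 128/3 − 96/5 − 40 + 56/3 + 12 + 18 = 698/35.
  ∫_0^2 u'(x)^2 dx = ∫_0^2 (36*x^4 - 24*x^3 - 8*x^2 + 4*x + 1) dx. Term by term:
    ∫_0^2 36*x^4 dx = 1152/5;  ∫_0^2 -24*x^3 dx = -96;  ∫_0^2 -8*x^2 dx = -64/3;
    ∫_0^2 4*x dx = 8;  ∫_0^2 1 dx = 2.
  Sum: 1152/5 − 96 − 64/3 + 8 + 2 = 1846/15.
Adding: ||u||_{H^1}^2 = 698/35 + 1846/15 = 15016/105.


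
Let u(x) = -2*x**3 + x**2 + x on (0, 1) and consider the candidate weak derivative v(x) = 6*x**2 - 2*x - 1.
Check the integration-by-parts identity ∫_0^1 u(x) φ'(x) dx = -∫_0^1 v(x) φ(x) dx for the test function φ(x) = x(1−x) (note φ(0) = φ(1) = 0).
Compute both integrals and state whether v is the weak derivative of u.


LHS = -1/30, RHS = 1/30. No, v is not the weak derivative of u.

u(x) = -2*x**3 + x**2 + x, classical derivative u'(x) = -6*x**2 + 2*x + 1.
φ(x) = x(1−x), so φ'(x) = 1 - 2*x.
Note φ(0) = φ(1) = 0, so the boundary term u·φ vanishes.
LHS = ∫_0^1 u(x) φ'(x) dx = ∫_0^1 (4*x^4 - 4*x^3 - x^2 + x) dx. Term by term:
  ∫_0^1 4*x^4 dx = 4/5;  ∫_0^1 -4*x^3 dx = -1;  ∫_0^1 -x^2 dx = -1/3;
  ∫_0^1 x dx = 1/2.
Sum: 4/5 − 1 − 1/3 + 1/2 = -1/30.
So LHS = -1/30.
∫_0^1 v(x) φ(x) dx = ∫_0^1 (-6*x^4 + 8*x^3 - x^2 - x) dx. Term by term:
  ∫_0^1 -6*x^4 dx = -6/5;  ∫_0^1 8*x^3 dx = 2;  ∫_0^1 -x^2 dx = -1/3;
  ∫_0^1 -x dx = -1/2.
Sum: -6/5 + 2 − 1/3 − 1/2 = -1/30.
So RHS = -∫_0^1 v(x) φ(x) dx = 1/30.
LHS − RHS = -1/15 ≠ 0, so the identity fails.
(For a valid weak derivative the identity must hold for EVERY test function, in particular this one. The failure shows v is NOT the weak derivative of u.)
Correct weak derivative would be u'(x) = -6*x**2 + 2*x + 1.


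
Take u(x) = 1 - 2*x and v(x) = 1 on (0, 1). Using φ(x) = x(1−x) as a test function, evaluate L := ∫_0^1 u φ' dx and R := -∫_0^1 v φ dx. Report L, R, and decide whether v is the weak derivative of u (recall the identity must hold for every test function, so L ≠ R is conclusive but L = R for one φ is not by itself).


LHS = 1/3, RHS = -1/6. No, v is not the weak derivative of u.

u(x) = 1 - 2*x, classical derivative u'(x) = -2.
φ(x) = x(1−x), so φ'(x) = 1 - 2*x.
Note φ(0) = φ(1) = 0, so the boundary term u·φ vanishes.
LHS = ∫_0^1 u(x) φ'(x) dx = ∫_0^1 (4*x^2 - 4*x + 1) dx. Term by term:
  ∫_0^1 4*x^2 dx = 4/3;  ∫_0^1 -4*x dx = -2;  ∫_0^1 1 dx = 1.
Sum: 4/3 − 2 + 1 = 1/3.
So LHS = 1/3.
∫_0^1 v(x) φ(x) dx = ∫_0^1 (-x^2 + x) dx. Term by term:
  ∫_0^1 -x^2 dx = -1/3;  ∫_0^1 x dx = 1/2.
Sum: -1/3 + 1/2 = 1/6.
So RHS = -∫_0^1 v(x) φ(x) dx = -1/6.
LHS − RHS = 1/2 ≠ 0, so the identity fails.
(For a valid weak derivative the identity must hold for EVERY test function, in particular this one. The failure shows v is NOT the weak derivative of u.)
Correct weak derivative would be u'(x) = -2.


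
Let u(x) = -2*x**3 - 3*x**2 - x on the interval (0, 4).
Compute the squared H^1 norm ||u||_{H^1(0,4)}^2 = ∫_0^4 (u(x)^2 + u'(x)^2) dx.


||u||_{H^1}^2 = 3541316/105

The H^1 norm (squared) on an interval (0, L) is
  ||u||_{H^1}^2 = ∫_0^L u(x)^2 dx + ∫_0^L u'(x)^2 dx.
Compute u'(x) = -6*x**2 - 6*x - 1.
Then u(x)^2 = 4*x**6 + 12*x**5 + 13*x**4 + 6*x**3 + x**2 and u'(x)^2 = 36*x**4 + 72*x**3 + 48*x**2 + 12*x + 1.
Integrate each monomial from 0 to 4 using ∫_0^4 c·x^n dx = c·4^(n+1)/(n+1):
  ∫_0^4 u(x)^2 dx = ∫_0^4 (4*x^6 + 12*x^5 + 13*x^4 + 6*x^3 + x^2) dx. Term by term:
    ∫_0^4 4*x^6 dx = 65536/7;  ∫_0^4 12*x^5 dx = 8192;  ∫_0^4 13*x^4 dx = 13312/5;
    ∫_0^4 6*x^3 dx = 384;  ∫_0^4 x^2 dx = 64/3.
  Sum: 65536/7 + 8192 + 13312/5 + 384 + 64/3 = 2165312/105.
  ∫_0^4 u'(x)^2 dx = ∫_0^4 (36*x^4 + 72*x^3 + 48*x^2 + 12*x + 1) dx. Term by term:
    ∫_0^4 36*x^4 dx = 36864/5;  ∫_0^4 72*x^3 dx = 4608;  ∫_0^4 48*x^2 dx = 1024;
    ∫_0^4 12*x dx = 96;  ∫_0^4 1 dx = 4.
  Sum: 36864/5 + 4608 + 1024 + 96 + 4 = 65524/5.
Adding: ||u||_{H^1}^2 = 2165312/105 + 65524/5 = 3541316/105.


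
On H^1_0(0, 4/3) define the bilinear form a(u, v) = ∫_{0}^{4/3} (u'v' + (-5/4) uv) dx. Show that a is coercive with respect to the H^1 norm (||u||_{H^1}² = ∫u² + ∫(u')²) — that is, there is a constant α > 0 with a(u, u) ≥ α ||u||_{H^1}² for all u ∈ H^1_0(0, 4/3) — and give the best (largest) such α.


α = (-20 + 9*π^2)/(16 + 9*π^2)

Coercivity of a(·,·) on H^1_0(0, 4/3) means a(u, u) ≥ α ||u||_{H^1}² for every u ∈ H^1_0.
The interval has length L = 4/3, and Poincaré/coercivity depend only on L. Here a(u, u) = ∫(u')² + (-5/4)·∫u².
Here c = -5/4 < 0 with |c| < (π/L)² = 9*π^2/16, so coercivity still holds. The condition a(u,u) ≥ α||u||_{H^1}² reads (1−α)∫(u')² ≥ (α−c)∫u². Any admissible α is ≤ 1 (rapidly oscillating u have ∫u²/∫(u')² → 0), and α = 1 would force 0 ≥ (1−c)∫u², impossible since c < 1; so 1−α > 0. By the sharp Poincaré inequality on H^1_0 of an interval of length L, ∫(u')² ≥ (π/L)²∫u² with equality for the first sine mode sin(π(x−x₀)/L) (x₀ the left endpoint), so the inequality holds for all u iff (1−α)(π/L)² ≥ α − c, i.e. α ≤ ((π/L)² + c)/((π/L)² + 1) = (1 + c(L/π)²)/(1 + (L/π)²). (Direct route, valid since c ≤ 0: Poincaré gives c∫u² ≥ c(L/π)²∫(u')², so a(u,u) ≥ (1 + c(L/π)²)∫(u')², while ||u||_{H^1}² ≤ (1 + (L/π)²)∫(u')²; dividing yields the same α.) With (π/L)² = 9*π^2/16 and c = -5/4, the largest admissible constant is α = ((π/L)² + c)/((π/L)² + 1).
Simplifying, α = (-20 + 9*π^2)/(16 + 9*π^2).


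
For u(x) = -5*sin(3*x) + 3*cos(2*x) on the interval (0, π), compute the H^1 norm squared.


||u||_{H^1(0,π)}^2 = -180 + 295*π/2

u'(x) = -6*sin(2*x) - 15*cos(3*x).
Expand u² and (u')² and integrate term by term on (0, π), using: for integers n ≥ 1, ∫_0^π sin²(nx) dx = ∫_0^π cos²(nx) dx = π/2; for n ≠ n', ∫_0^π sin(nx)sin(n'x) dx = ∫_0^π cos(nx)cos(n'x) dx = 0; and by product-to-sum, ∫_0^π sin(nx)cos(n'x) dx = ½∫_0^π [sin((n+n')x) + sin((n−n')x)] dx, which is 0 when n+n' is even and 2n/(n²−n'²) when n+n' is odd (it need not vanish on (0, π)).
  u² squared terms: (-5)²·∫sin(3x)² dx = 25·π/2 = 25*π/2;  (3)²·∫cos(2x)² dx = 9·π/2 = 9*π/2.
  u² cross terms: 2·(-5)·(3)·∫sin(3x)·cos(2x) dx = -30·(6/5) = -36.
  So ∫_0^π u² dx = 25*π/2 + 9*π/2 − 36 = -36 + 17*π.
  (u')² squared terms: (-15)²·∫cos(3x)² dx = 225·π/2 = 225*π/2;  (-6)²·∫sin(2x)² dx = 36·π/2 = 18*π.
  (u')² cross terms: 2·(-15)·(-6)·∫cos(3x)·sin(2x) dx = 180·(-4/5) = -144.
  So ∫_0^π (u')² dx = 225*π/2 + 18*π − 144 = -144 + 261*π/2.
||u||_{H^1}^2 = (-36 + 17*π) + (-144 + 261*π/2) = -180 + 295*π/2.


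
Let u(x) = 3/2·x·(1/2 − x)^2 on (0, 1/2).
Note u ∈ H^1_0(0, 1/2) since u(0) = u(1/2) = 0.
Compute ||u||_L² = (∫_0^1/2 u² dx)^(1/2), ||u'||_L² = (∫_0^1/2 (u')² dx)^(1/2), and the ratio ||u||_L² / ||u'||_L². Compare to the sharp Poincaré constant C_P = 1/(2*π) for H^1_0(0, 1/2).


||u||_L² / ||u'||_L² = sqrt(14)/28 < C_P = 1/(2*π).

u(x) = 3/2·x·(1/2 − x)^2, so u'(x) = 9*x^2/2 - 3*x + 3/8.
u(x) = 3/2·x·(1/2 − x)^2 vanishes at x = 0 and x = 1/2, so u ∈ H^1_0(0, 1/2). Differentiate via the product rule and integrate the resulting polynomials term by term.
  ∫_0^1/2 u² dx = ∫_0^1/2 (9*x^6/4 - 9*x^5/2 + 27*x^4/8 - 9*x^3/8 + 9*x^2/64) dx. Term by term:
    ∫_0^1/2 9*x^6/4 dx = 9/3584;  ∫_0^1/2 -9*x^5/2 dx = -3/256;  ∫_0^1/2 27*x^4/8 dx = 27/1280;
    ∫_0^1/2 -9*x^3/8 dx = -9/512;  ∫_0^1/2 9*x^2/64 dx = 3/512.
  Sum: 9/3584 − 3/256 + 27/1280 − 9/512 + 3/512 = 3/17920.
  ∫_0^1/2 (u')² dx = ∫_0^1/2 (81*x^4/4 - 27*x^3 + 99*x^2/8 - 9*x/4 + 9/64) dx. Term by term:
    ∫_0^1/2 81*x^4/4 dx = 81/640;  ∫_0^1/2 -27*x^3 dx = -27/64;  ∫_0^1/2 99*x^2/8 dx = 33/64;
    ∫_0^1/2 -9*x/4 dx = -9/32;  ∫_0^1/2 9/64 dx = 9/128.
  Sum: 81/640 − 27/64 + 33/64 − 9/32 + 9/128 = 3/320.
∫_0^1/2 u² dx = 3/17920, so ||u||_L² = sqrt(210)/1120.
∫_0^1/2 (u')² dx = 3/320, so ||u'||_L² = sqrt(15)/40.
Ratio ||u||_L² / ||u'||_L² = sqrt(14)/28.
Sharp Poincaré constant on H^1_0(0, 1/2) is C_P = L/π = 1/(2*π), achieved by sin(2*π·x).
A polynomial bump cannot attain the sharp Poincaré constant (only the first sine eigenfunction does), so the ratio is strictly less than C_P, consistent with ||u||_L² ≤ C_P ||u'||_L².


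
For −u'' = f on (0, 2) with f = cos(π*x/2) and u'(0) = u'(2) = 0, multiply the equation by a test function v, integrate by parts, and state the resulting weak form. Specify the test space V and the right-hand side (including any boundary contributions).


V = H^1(0, 2) (no boundary constraint on v; u is determined up to an additive constant); weak form: ∫_0^2 u'v' dx = ∫_0^2 (cos(π*x/2)) v dx for all v ∈ V.

Multiply both sides by a test function v and integrate from 0 to 2:
  ∫_0^2 −u''(x) v(x) dx = ∫_0^2 f(x) v(x) dx.
Integrate the LHS by parts once:
  ∫_0^2 −u'' v dx = −[u'(x) v(x)]_0^2 + ∫_0^2 u'(x) v'(x) dx.
Thus ∫_0^2 u'(x) v'(x) dx = ∫_0^2 f(x) v(x) dx + [u'(x) v(x)]_0^2.
Choose V so that boundary terms are either known or forced to vanish.
u has homogeneous Neumann: u'(0) = u'(2) = 0. So [u' v]_0^2 = 0·v(2) − 0·v(0) = 0 for any v; take V = H^1(0, 2).
Weak formulation: find u (satisfying any essential BC) such that ∫_0^2 u'(x) v'(x) dx = ∫_0^2 f v dx for all v ∈ V (homogeneous Neumann, so boundary terms vanish).
Substituting f(x) = cos(π*x/2), the right-hand side is ∫_0^2 (cos(π*x/2)) v dx.
Compatibility check (pure Neumann): taking v ≡ 1 ∈ V gives 0 = ∫_0^2 f dx + (0) − (0), i.e. ∫_0^2 f dx must equal u'(0) − u'(2) = 0. Indeed ∫_0^2 (cos(π*x/2)) dx = 0, so the data are compatible. The solution is then unique only up to an additive constant (fix it e.g. by requiring ∫_0^2 u dx = 0).


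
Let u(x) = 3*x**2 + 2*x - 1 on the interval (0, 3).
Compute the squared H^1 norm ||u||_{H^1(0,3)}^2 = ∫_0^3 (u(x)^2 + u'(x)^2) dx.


||u||_{H^1}^2 = 5457/5

The H^1 norm (squared) on an interval (0, L) is
  ||u||_{H^1}^2 = ∫_0^L u(x)^2 dx + ∫_0^L u'(x)^2 dx.
Compute u'(x) = 6*x + 2.
Then u(x)^2 = 9*x**4 + 12*x**3 - 2*x**2 - 4*x + 1 and u'(x)^2 = 36*x**2 + 24*x + 4.
Integrate each monomial from 0 to 3 using ∫_0^3 c·x^n dx = c·3^(n+1)/(n+1):
  ∫_0^3 u(x)^2 dx = ∫_0^3 (9*x^4 + 12*x^3 - 2*x^2 - 4*x + 1) dx. Term by term:
    ∫_0^3 9*x^4 dx = 2187/5;  ∫_0^3 12*x^3 dx = 243;  ∫_0^3 -2*x^2 dx = -18;
    ∫_0^3 -4*x dx = -18;  ∫_0^3 1 dx = 3.
  Sum: 2187/5 + 243 − 18 − 18 + 3 = 3237/5.
  ∫_0^3 u'(x)^2 dx = ∫_0^3 (36*x^2 + 24*x + 4) dx. Term by term:
    ∫_0^3 36*x^2 dx = 324;  ∫_0^3 24*x dx = 108;  ∫_0^3 4 dx = 12.
  Sum: 324 + 108 + 12 = 444.
Adding: ||u||_{H^1}^2 = 3237/5 + 444 = 5457/5.


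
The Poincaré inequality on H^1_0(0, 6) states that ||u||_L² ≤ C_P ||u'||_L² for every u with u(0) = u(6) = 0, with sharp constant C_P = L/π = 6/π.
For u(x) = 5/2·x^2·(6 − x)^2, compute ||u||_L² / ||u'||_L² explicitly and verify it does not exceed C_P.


||u||_L² / ||u'||_L² = sqrt(3) < C_P = 6/π.

u(x) = 5/2·x^2·(6 − x)^2, so u'(x) = 10*x*(x - 6)*(x - 3).
u(x) = 5/2·x^2·(6 − x)^2 vanishes at x = 0 and x = 6, so u ∈ H^1_0(0, 6). Differentiate via the product rule and integrate the resulting polynomials term by term.
  ∫_0^6 u² dx = ∫_0^6 (25*x^8/4 - 150*x^7 + 1350*x^6 - 5400*x^5 + 8100*x^4) dx. Term by term:
    ∫_0^6 25*x^8/4 dx = 6998400;  ∫_0^6 -150*x^7 dx = -31492800;  ∫_0^6 1350*x^6 dx = 377913600/7;
    ∫_0^6 -5400*x^5 dx = -41990400;  ∫_0^6 8100*x^4 dx = 12597120.
  Sum: 6998400 − 31492800 + 377913600/7 − 41990400 + 12597120 = 699840/7.
  ∫_0^6 (u')² dx = ∫_0^6 (100*x^6 - 1800*x^5 + 11700*x^4 - 32400*x^3 + 32400*x^2) dx. Term by term:
    ∫_0^6 100*x^6 dx = 27993600/7;  ∫_0^6 -1800*x^5 dx = -13996800;  ∫_0^6 11700*x^4 dx = 18195840;
    ∫_0^6 -32400*x^3 dx = -10497600;  ∫_0^6 32400*x^2 dx = 2332800.
  Sum: 27993600/7 − 13996800 + 18195840 − 10497600 + 2332800 = 233280/7.
∫_0^6 u² dx = 699840/7, so ||u||_L² = 216*sqrt(105)/7.
∫_0^6 (u')² dx = 233280/7, so ||u'||_L² = 216*sqrt(35)/7.
Ratio ||u||_L² / ||u'||_L² = sqrt(3).
Sharp Poincaré constant on H^1_0(0, 6) is C_P = L/π = 6/π, achieved by sin(π/6·x).
A polynomial bump cannot attain the sharp Poincaré constant (only the first sine eigenfunction does), so the ratio is strictly less than C_P, consistent with ||u||_L² ≤ C_P ||u'||_L².


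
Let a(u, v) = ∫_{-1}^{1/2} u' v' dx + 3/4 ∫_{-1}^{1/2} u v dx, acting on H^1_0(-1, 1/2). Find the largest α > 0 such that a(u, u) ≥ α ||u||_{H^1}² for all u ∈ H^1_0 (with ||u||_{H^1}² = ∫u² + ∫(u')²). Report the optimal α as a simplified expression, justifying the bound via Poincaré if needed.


α = (27 + 16*π^2)/(4*(9 + 4*π^2))

Coercivity of a(·,·) on H^1_0(-1, 1/2) means a(u, u) ≥ α ||u||_{H^1}² for every u ∈ H^1_0.
The interval has length L = 3/2, and Poincaré/coercivity depend only on L. Here a(u, u) = ∫(u')² + (3/4)·∫u².
Here 0 < c = 3/4 < 1. The condition a(u,u) ≥ α||u||_{H^1}² reads (1−α)∫(u')² ≥ (α−c)∫u². Any admissible α is ≤ 1 (rapidly oscillating u have ∫u²/∫(u')² → 0), and α = 1 would force 0 ≥ (1−c)∫u², impossible since c < 1; so 1−α > 0. By the sharp Poincaré inequality on H^1_0 of an interval of length L, ∫(u')² ≥ (π/L)²∫u² with equality for the first sine mode sin(π(x−x₀)/L) (x₀ the left endpoint), so the inequality holds for all u iff (1−α)(π/L)² ≥ α − c, i.e. α ≤ ((π/L)² + c)/((π/L)² + 1) = (1 + c(L/π)²)/(1 + (L/π)²). With (π/L)² = 4*π^2/9 and c = 3/4, the largest admissible constant is α = ((π/L)² + c)/((π/L)² + 1).
Simplifying, α = (27 + 16*π^2)/(4*(9 + 4*π^2)).


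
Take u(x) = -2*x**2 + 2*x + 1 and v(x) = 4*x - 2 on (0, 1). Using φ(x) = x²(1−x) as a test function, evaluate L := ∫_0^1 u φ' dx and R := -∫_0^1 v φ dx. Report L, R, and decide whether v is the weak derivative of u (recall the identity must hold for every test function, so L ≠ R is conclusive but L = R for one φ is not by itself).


LHS = 1/30, RHS = -1/30. No, v is not the weak derivative of u.

u(x) = -2*x**2 + 2*x + 1, classical derivative u'(x) = 2 - 4*x.
φ(x) = x²(1−x), so φ'(x) = x*(2 - 3*x).
Note φ(0) = φ(1) = 0, so the boundary term u·φ vanishes.
LHS = ∫_0^1 u(x) φ'(x) dx = ∫_0^1 (6*x^4 - 10*x^3 + x^2 + 2*x) dx. Term by term:
  ∫_0^1 6*x^4 dx = 6/5;  ∫_0^1 -10*x^3 dx = -5/2;  ∫_0^1 x^2 dx = 1/3;
  ∫_0^1 2*x dx = 1.
Sum: 6/5 − 5/2 + 1/3 + 1 = 1/30.
So LHS = 1/30.
∫_0^1 v(x) φ(x) dx = ∫_0^1 (-4*x^4 + 6*x^3 - 2*x^2) dx. Term by term:
  ∫_0^1 -4*x^4 dx = -4/5;  ∫_0^1 6*x^3 dx = 3/2;  ∫_0^1 -2*x^2 dx = -2/3.
Sum: -4/5 + 3/2 − 2/3 = 1/30.
So RHS = -∫_0^1 v(x) φ(x) dx = -1/30.
LHS − RHS = 1/15 ≠ 0, so the identity fails.
(For a valid weak derivative the identity must hold for EVERY test function, in particular this one. The failure shows v is NOT the weak derivative of u.)
Correct weak derivative would be u'(x) = 2 - 4*x.


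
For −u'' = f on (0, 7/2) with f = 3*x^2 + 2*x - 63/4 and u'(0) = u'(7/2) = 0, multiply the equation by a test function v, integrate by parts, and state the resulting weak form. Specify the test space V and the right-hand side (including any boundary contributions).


V = H^1(0, 7/2) (no boundary constraint on v; u is determined up to an additive constant); weak form: ∫_0^7/2 u'v' dx = ∫_0^7/2 (3*x^2 + 2*x - 63/4) v dx for all v ∈ V.

Multiply both sides by a test function v and integrate from 0 to 7/2:
  ∫_0^7/2 −u''(x) v(x) dx = ∫_0^7/2 f(x) v(x) dx.
Integrate the LHS by parts once:
  ∫_0^7/2 −u'' v dx = −[u'(x) v(x)]_0^7/2 + ∫_0^7/2 u'(x) v'(x) dx.
Thus ∫_0^7/2 u'(x) v'(x) dx = ∫_0^7/2 f(x) v(x) dx + [u'(x) v(x)]_0^7/2.
Choose V so that boundary terms are either known or forced to vanish.
u has homogeneous Neumann: u'(0) = u'(7/2) = 0. So [u' v]_0^7/2 = 0·v(7/2) − 0·v(0) = 0 for any v; take V = H^1(0, 7/2).
Weak formulation: find u (satisfying any essential BC) such that ∫_0^7/2 u'(x) v'(x) dx = ∫_0^7/2 f v dx for all v ∈ V (homogeneous Neumann, so boundary terms vanish).
Substituting f(x) = 3*x^2 + 2*x - 63/4, the right-hand side is ∫_0^7/2 (3*x^2 + 2*x - 63/4) v dx.
Compatibility check (pure Neumann): taking v ≡ 1 ∈ V gives 0 = ∫_0^7/2 f dx + (0) − (0), i.e. ∫_0^7/2 f dx must equal u'(0) − u'(7/2) = 0. Indeed ∫_0^7/2 (3*x^2 + 2*x - 63/4) dx = 0, so the data are compatible. The solution is then unique only up to an additive constant (fix it e.g. by requiring ∫_0^7/2 u dx = 0).


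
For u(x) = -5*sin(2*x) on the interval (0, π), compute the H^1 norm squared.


||u||_{H^1(0,π)}^2 = 125*π/2

u'(x) = -10*cos(2*x).
Expand u² and (u')² and integrate term by term on (0, π), using: for integers n ≥ 1, ∫_0^π sin²(nx) dx = ∫_0^π cos²(nx) dx = π/2; for n ≠ n', ∫_0^π sin(nx)sin(n'x) dx = ∫_0^π cos(nx)cos(n'x) dx = 0; and by product-to-sum, ∫_0^π sin(nx)cos(n'x) dx = ½∫_0^π [sin((n+n')x) + sin((n−n')x)] dx, which is 0 when n+n' is even and 2n/(n²−n'²) when n+n' is odd (it need not vanish on (0, π)).
  u² squared terms: (-5)²·∫sin(2x)² dx = 25·π/2 = 25*π/2.
  So ∫_0^π u² dx = 25*π/2.
  (u')² squared terms: (-10)²·∫cos(2x)² dx = 100·π/2 = 50*π.
  So ∫_0^π (u')² dx = 50*π.
||u||_{H^1}^2 = (25*π/2) + (50*π) = 125*π/2.


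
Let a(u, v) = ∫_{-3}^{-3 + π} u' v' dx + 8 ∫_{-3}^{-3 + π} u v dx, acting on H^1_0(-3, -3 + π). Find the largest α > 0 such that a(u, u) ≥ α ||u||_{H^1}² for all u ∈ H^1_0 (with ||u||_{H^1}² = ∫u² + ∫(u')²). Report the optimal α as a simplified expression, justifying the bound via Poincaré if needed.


α = 1

Coercivity of a(·,·) on H^1_0(-3, -3 + π) means a(u, u) ≥ α ||u||_{H^1}² for every u ∈ H^1_0.
The interval has length L = π, and Poincaré/coercivity depend only on L. Here a(u, u) = ∫(u')² + (8)·∫u².
Here c = 8 ≥ 1, so a(u,u) = ∫(u')² + c∫u² ≥ ∫(u')² + ∫u² = ||u||_{H^1}², i.e. α = 1 works. No larger α is possible: a(u,u) ≥ α||u||_{H^1}² means (1−α)∫(u')² ≥ (α−c)∫u², and for the modes u_n = sin(nπ(x−x₀)/L) (x₀ the left endpoint) one has ∫u_n²/∫(u_n')² = (L/(nπ))² → 0, so a(u_n,u_n)/||u_n||_{H^1}² → 1. Hence the optimal constant is α = 1.
Therefore α = 1.


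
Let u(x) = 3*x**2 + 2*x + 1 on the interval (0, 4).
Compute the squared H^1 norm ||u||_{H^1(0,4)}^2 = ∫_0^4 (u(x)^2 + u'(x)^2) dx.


||u||_{H^1}^2 = 57548/15

The H^1 norm (squared) on an interval (0, L) is
  ||u||_{H^1}^2 = ∫_0^L u(x)^2 dx + ∫_0^L u'(x)^2 dx.
Compute u'(x) = 6*x + 2.
Then u(x)^2 = 9*x**4 + 12*x**3 + 10*x**2 + 4*x + 1 and u'(x)^2 = 36*x**2 + 24*x + 4.
Integrate each monomial from 0 to 4 using ∫_0^4 c·x^n dx = c·4^(n+1)/(n+1):
  ∫_0^4 u(x)^2 dx = ∫_0^4 (9*x^4 + 12*x^3 + 10*x^2 + 4*x + 1) dx. Term by term:
    ∫_0^4 9*x^4 dx = 9216/5;  ∫_0^4 12*x^3 dx = 768;  ∫_0^4 10*x^2 dx = 640/3;
    ∫_0^4 4*x dx = 32;  ∫_0^4 1 dx = 4.
  Sum: 9216/5 + 768 + 640/3 + 32 + 4 = 42908/15.
  ∫_0^4 u'(x)^2 dx = ∫_0^4 (36*x^2 + 24*x + 4) dx. Term by term:
    ∫_0^4 36*x^2 dx = 768;  ∫_0^4 24*x dx = 192;  ∫_0^4 4 dx = 16.
  Sum: 768 + 192 + 16 = 976.
Adding: ||u||_{H^1}^2 = 42908/15 + 976 = 57548/15.


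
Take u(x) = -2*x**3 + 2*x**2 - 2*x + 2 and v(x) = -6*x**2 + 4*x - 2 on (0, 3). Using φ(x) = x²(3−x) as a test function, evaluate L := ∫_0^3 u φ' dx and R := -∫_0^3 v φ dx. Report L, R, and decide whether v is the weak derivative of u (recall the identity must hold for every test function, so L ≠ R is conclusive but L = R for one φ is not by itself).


LHS = 1107/10, RHS = 1107/10. Yes, v = u' weakly.

u(x) = -2*x**3 + 2*x**2 - 2*x + 2, classical derivative u'(x) = -6*x**2 + 4*x - 2.
φ(x) = x²(3−x), so φ'(x) = 3*x*(2 - x).
Note φ(0) = φ(3) = 0, so the boundary term u·φ vanishes.
LHS = ∫_0^3 u(x) φ'(x) dx = ∫_0^3 (6*x^5 - 18*x^4 + 18*x^3 - 18*x^2 + 12*x) dx. Term by term:
  ∫_0^3 6*x^5 dx = 729;  ∫_0^3 -18*x^4 dx = -4374/5;  ∫_0^3 18*x^3 dx = 729/2;
  ∫_0^3 -18*x^2 dx = -162;  ∫_0^3 12*x dx = 54.
Sum: 729 − 4374/5 + 729/2 − 162 + 54 = 1107/10.
So LHS = 1107/10.
∫_0^3 v(x) φ(x) dx = ∫_0^3 (6*x^5 - 22*x^4 + 14*x^3 - 6*x^2) dx. Term by term:
  ∫_0^3 6*x^5 dx = 729;  ∫_0^3 -22*x^4 dx = -5346/5;  ∫_0^3 14*x^3 dx = 567/2;
  ∫_0^3 -6*x^2 dx = -54.
Sum: 729 − 5346/5 + 567/2 − 54 = -1107/10.
So RHS = -∫_0^3 v(x) φ(x) dx = 1107/10.
LHS = RHS, so the identity holds for this test φ.
Moreover u is smooth here and v(x) = u'(x) = -6*x**2 + 4*x - 2 pointwise, so the identity holds for every test function. Hence v is the weak derivative of u.


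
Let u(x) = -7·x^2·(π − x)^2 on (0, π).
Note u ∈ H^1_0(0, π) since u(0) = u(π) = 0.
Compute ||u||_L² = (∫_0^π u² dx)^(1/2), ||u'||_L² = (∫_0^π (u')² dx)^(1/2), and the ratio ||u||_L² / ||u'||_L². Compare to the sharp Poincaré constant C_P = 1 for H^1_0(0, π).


||u||_L² / ||u'||_L² = sqrt(3)*π/6 < C_P = 1.

u(x) = -7·x^2·(π − x)^2, so u'(x) = 14*x*(x*(π - x) - (x - π)^2).
u(x) = -7·x^2·(π − x)^2 vanishes at x = 0 and x = π, so u ∈ H^1_0(0, π). Differentiate via the product rule and integrate the resulting polynomials term by term.
  ∫_0^π u² dx = ∫_0^π (49*x^8 - 196*π*x^7 + 294*π^2*x^6 - 196*π^3*x^5 + 49*π^4*x^4) dx. Term by term:
    ∫_0^π 49*x^8 dx = 49*π^9/9;  ∫_0^π -196*π*x^7 dx = -49*π^9/2;  ∫_0^π 294*π^2*x^6 dx = 42*π^9;
    ∫_0^π -196*π^3*x^5 dx = -98*π^9/3;  ∫_0^π 49*π^4*x^4 dx = 49*π^9/5.
  Sum: 49*π^9/9 − 49*π^9/2 + 42*π^9 − 98*π^9/3 + 49*π^9/5 = 7*π^9/90.
  ∫_0^π (u')² dx = ∫_0^π (784*x^6 - 2352*π*x^5 + 2548*π^2*x^4 - 1176*π^3*x^3 + 196*π^4*x^2) dx. Term by term:
    ∫_0^π 784*x^6 dx = 112*π^7;  ∫_0^π -2352*π*x^5 dx = -392*π^7;  ∫_0^π 2548*π^2*x^4 dx = 2548*π^7/5;
    ∫_0^π -1176*π^3*x^3 dx = -294*π^7;  ∫_0^π 196*π^4*x^2 dx = 196*π^7/3.
  Sum: 112*π^7 − 392*π^7 + 2548*π^7/5 − 294*π^7 + 196*π^7/3 = 14*π^7/15.
∫_0^π u² dx = 7*π^9/90, so ||u||_L² = sqrt(70)*π^(9/2)/30.
∫_0^π (u')² dx = 14*π^7/15, so ||u'||_L² = sqrt(210)*π^(7/2)/15.
Ratio ||u||_L² / ||u'||_L² = sqrt(3)*π/6.
Sharp Poincaré constant on H^1_0(0, π) is C_P = L/π = 1, achieved by sin(x).
A polynomial bump cannot attain the sharp Poincaré constant (only the first sine eigenfunction does), so the ratio is strictly less than C_P, consistent with ||u||_L² ≤ C_P ||u'||_L².
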